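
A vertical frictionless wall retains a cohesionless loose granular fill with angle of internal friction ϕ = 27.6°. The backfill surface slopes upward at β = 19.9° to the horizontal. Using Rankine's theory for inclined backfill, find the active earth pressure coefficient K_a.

K_a = cos β · (cos β − √(cos²β − cos²φ)) / (cos β + √(cos²β − cos²φ)).
cos β = 0.9403, cos φ = 0.8862, √(cos²β − cos²φ) = 0.3143.
K_a = 0.9403 × (0.9403 − 0.3143)/(0.9403 + 0.3143) = 0.4692.

0.469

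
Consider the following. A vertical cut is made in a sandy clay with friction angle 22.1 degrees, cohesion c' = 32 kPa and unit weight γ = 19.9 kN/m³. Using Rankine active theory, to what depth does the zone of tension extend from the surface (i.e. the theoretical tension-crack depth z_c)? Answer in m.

K_a = tan²(45° − 22.1°/2) = 0.4533; √K_a = 0.6732.
The active pressure is zero where K_a γ z = 2c√K_a, so z_c = 2c/(γ√K_a) = 2×32/(19.9×0.6732) = 4.777 m.

4.78 m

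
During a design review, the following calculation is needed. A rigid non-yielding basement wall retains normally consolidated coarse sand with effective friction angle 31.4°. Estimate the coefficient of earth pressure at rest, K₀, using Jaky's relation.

0.479

K₀ = 1 − sin φ' = 1 − sin 31.4° = 0.4790.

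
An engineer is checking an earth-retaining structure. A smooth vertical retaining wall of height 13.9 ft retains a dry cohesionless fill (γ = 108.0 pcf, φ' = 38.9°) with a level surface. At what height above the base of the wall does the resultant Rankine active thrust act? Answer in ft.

K_a = 0.2285.
The pressure distribution is triangular, so the resultant acts at H/3 above the base = 13.9/3 = 4.633 ft.

4.63 ft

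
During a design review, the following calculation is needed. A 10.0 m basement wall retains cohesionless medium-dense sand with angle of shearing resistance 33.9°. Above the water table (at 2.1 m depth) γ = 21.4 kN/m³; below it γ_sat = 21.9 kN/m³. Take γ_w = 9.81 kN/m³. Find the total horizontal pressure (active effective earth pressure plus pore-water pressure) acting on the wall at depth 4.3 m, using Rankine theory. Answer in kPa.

K_a = (1 − sin φ)/(1 + sin φ) = 0.2839.
γ' = 21.9 − 9.81 = 12.09 kN/m³.
Effective vertical stress at 4.3 m: σ'_v = 21.4×2.1 + 12.09×2.20 = 71.54 kPa.
σ'_h = K_a σ'_v = 0.2839 × 71.54 = 20.31 kPa; u = γ_w × 2.20 = 21.58 kPa.
Total σ_h = 20.31 + 21.58 = 41.89 kPa.

41.9 kPa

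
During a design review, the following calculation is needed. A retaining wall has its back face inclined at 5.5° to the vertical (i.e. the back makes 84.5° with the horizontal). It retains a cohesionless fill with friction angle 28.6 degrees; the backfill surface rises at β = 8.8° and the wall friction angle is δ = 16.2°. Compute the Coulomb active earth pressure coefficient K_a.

0.405

K_a = sin²(α+φ) / [sin²α · sin(α−δ) · (1 + √{sin(φ+δ)sin(φ−β) / (sin(α−δ)sin(α+β))})²].
With α = 84.5°, φ = 28.6°, δ = 16.2°, β = 8.8°: K_a = 0.4045.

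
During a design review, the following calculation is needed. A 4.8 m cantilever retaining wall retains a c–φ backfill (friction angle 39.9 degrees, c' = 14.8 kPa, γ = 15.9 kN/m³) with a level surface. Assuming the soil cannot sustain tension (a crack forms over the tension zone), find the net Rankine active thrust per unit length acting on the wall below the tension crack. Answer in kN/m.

1.16 kN/m

K_a = 0.2184; √K_a = 0.4674.
Tension-crack depth z_c = 2c/(γ√K_a) = 2×14.8/(15.9×0.4674) = 3.983 m.
σ_a at base = K_a γ H − 2c√K_a = 0.2184×15.9×4.8 − 2×14.8×0.4674 = 2.837 kPa.
P_a = ½ × 2.837 × (H − z_c) = 0.5×2.837×0.8168 = 1.159 kN/m.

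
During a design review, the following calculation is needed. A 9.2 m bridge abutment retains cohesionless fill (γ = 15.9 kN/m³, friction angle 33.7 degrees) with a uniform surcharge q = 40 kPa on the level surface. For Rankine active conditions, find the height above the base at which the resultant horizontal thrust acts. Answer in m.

3.61 m

K_a = 0.2863.
Triangular part P₁ = ½K_aγH² = 192.6 at H/3 = 3.067 m; rectangular part P₂ = K_a q H = 105.4 at H/2 = 4.600 m.
ȳ = (P₁·3.067 + P₂·4.600)/(P₁+P₂) = 3.609 m.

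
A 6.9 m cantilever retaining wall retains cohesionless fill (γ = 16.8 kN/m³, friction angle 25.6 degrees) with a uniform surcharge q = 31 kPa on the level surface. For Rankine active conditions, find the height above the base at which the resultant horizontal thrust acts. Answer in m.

2.70 m

K_a = 0.3966.
Triangular part P₁ = ½K_aγH² = 158.6 at H/3 = 2.300 m; rectangular part P₂ = K_a q H = 84.83 at H/2 = 3.450 m.
ȳ = (P₁·2.300 + P₂·3.450)/(P₁+P₂) = 2.701 m.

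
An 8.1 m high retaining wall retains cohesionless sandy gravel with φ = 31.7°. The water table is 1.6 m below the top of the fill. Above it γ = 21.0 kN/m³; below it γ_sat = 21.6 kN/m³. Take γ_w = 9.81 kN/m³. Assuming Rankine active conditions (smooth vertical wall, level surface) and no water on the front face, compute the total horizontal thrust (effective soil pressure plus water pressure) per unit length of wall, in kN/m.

361 kN/m

K_a = tan²(45° − φ/2) = 0.3111.
γ' = 21.6 − 9.81 = 11.79 kN/m³. Depth below WT = 6.5 m.
σ'_h at WT = K_a γ d_w = 10.45 kPa; at base = 10.45 + K_a γ' × 6.5 = 34.29 kPa.
P₁ (0–1.6 m) = ½×10.45×1.6 = 8.362. P₂ (1.6–8.1 m) = ½(10.45+34.29)×6.5 = 145.4.
P_w = ½ γ_w h₂² = 0.5×9.81×6.5² = 207.2. Total = 8.362+145.4+207.2 = 361.0 kN/m.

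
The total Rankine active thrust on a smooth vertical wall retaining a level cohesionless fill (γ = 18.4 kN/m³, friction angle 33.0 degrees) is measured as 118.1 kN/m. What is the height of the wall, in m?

6.60 m

K_a = 0.2948. P_a = ½ K_a γ H² ⇒ H = √(2P_a/(K_a γ)).
H = √(2×118.1/(0.2948×18.4)) = 6.599 m.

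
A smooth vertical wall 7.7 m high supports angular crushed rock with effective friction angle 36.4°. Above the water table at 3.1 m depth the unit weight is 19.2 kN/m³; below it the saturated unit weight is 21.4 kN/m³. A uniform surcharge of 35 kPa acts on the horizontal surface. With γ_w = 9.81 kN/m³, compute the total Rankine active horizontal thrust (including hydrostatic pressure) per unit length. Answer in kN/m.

K_a = tan²(45° − φ/2) = 0.2552.
γ' = 21.4 − 9.81 = 11.59 kN/m³. h₂ = H − d_w = 4.6 m.
σ'_h: at surface K_a·q = 8.931; at WT K_a(q+γd_w) = 24.12; at base K_a(q+γd_w+γ'h₂) = 37.72 kPa.
P₁ = ½(8.931+24.12)×3.1 = 51.23; P₂ = ½(24.12+37.72)×4.6 = 142.2; P_w = ½γ_w h₂² = 103.8.
Total = 51.23+142.2+103.8 = 297.2 kN/m.

297 kN/m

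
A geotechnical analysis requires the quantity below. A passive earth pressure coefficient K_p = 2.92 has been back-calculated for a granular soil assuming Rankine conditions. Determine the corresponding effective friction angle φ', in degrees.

K_p = (1+sin φ)/(1−sin φ) ⇒ sin φ = (K_p − 1)/(K_p + 1) = 0.4898.
φ = arcsin(0.4898) = 29.33°.

29.3°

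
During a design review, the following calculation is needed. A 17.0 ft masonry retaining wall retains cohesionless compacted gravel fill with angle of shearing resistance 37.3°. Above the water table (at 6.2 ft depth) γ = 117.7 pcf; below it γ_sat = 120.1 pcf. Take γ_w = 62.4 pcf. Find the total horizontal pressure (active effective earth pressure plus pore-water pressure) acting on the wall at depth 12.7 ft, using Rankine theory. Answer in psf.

K_a = (1 − sin φ)/(1 + sin φ) = 0.2453.
γ' = 120.1 − 62.4 = 57.70 pcf.
Effective vertical stress at 12.7 ft: σ'_v = 117.7×6.2 + 57.70×6.50 = 1105 psf.
σ'_h = K_a σ'_v = 0.2453 × 1105 = 271.0 psf; u = γ_w × 6.50 = 405.6 psf.
Total σ_h = 271.0 + 405.6 = 676.6 psf.

677 psf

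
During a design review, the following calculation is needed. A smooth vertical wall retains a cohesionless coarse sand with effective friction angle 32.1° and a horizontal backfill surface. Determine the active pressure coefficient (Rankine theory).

0.306

K_a = tan²(45° − φ/2) = tan²(28.95°) = 0.3060.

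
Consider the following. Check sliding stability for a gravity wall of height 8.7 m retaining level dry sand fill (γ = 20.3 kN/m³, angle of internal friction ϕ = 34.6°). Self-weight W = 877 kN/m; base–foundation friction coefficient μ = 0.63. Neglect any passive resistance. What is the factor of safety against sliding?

2.61

K_a = tan²(45° − 34.6°/2) = 0.2756.
P_a = ½K_aγH² = 0.5×0.2756×20.3×8.7² = 211.8 kN/m, acting at H/3 = 2.900 m above the base.
FS_sliding = μW / P_a = 0.63×877 / 211.8 = 2.609.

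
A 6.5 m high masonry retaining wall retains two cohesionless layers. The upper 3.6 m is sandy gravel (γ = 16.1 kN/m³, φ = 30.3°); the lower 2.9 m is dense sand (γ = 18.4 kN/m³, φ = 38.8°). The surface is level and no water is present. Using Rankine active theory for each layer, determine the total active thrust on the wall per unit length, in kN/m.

90.7 kN/m

K_a1 = tan²(45°−30.3°/2) = 0.3293; K_a2 = tan²(45°−38.8°/2) = 0.2296.
Layer 1: σ at base = K_a1 γ₁ h₁ = 19.09 kPa; P₁ = ½×19.09×3.6 = 34.36.
Layer 2: σ_v at top = γ₁h₁ = 57.96; σ_h top = K_a2×57.96 = 13.31; σ_h base = K_a2×(57.96+18.4×2.9) = 25.55.
P₂ = ½(13.31+25.55)×2.9 = 56.35. Total P_a = 34.36+56.35 = 90.70 kN/m.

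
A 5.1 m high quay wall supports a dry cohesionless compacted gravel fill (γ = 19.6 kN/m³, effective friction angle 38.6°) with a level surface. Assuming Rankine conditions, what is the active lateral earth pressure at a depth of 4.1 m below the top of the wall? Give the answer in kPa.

18.6 kPa

K_a = (1 − sin φ)/(1 + sin φ) = 0.2316.
σ_h = K_a γ z = 0.2316 × 19.6 × 4.1 = 18.61 kPa.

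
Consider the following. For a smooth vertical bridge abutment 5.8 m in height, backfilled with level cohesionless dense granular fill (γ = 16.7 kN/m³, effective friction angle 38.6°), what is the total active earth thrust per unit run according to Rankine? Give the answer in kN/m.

K_a = tan²(45° − φ/2) = 0.2316.
P_a = ½ K_a γ H² = 0.5 × 0.2316 × 16.7 × 5.8² = 65.06 kN/m.

65.1 kN/m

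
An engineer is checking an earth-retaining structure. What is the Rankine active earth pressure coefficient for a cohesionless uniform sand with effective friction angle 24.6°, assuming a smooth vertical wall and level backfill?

K_a = tan²(45° − φ/2) = tan²(32.70°) = 0.4121.

0.412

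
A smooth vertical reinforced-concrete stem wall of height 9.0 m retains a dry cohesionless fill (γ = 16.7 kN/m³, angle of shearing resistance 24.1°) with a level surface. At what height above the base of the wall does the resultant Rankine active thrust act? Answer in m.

K_a = 0.4201.
The pressure distribution is triangular, so the resultant acts at H/3 above the base = 9.0/3 = 3.000 m.

3.00 m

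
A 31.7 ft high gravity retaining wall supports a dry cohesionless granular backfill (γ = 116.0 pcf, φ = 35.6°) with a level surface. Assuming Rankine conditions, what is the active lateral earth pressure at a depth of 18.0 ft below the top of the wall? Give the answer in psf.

K_a = (1 − sin φ)/(1 + sin φ) = 0.2641.
σ_h = K_a γ z = 0.2641 × 116.0 × 18.0 = 551.5 psf.

551 psf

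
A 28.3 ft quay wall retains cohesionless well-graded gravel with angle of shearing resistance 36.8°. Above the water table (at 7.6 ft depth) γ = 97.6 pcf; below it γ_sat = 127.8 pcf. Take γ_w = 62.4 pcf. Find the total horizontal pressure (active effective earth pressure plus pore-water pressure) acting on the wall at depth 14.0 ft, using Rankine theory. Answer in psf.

690 psf

K_a = (1 − sin φ)/(1 + sin φ) = 0.2508.
γ' = 127.8 − 62.4 = 65.40 pcf.
Effective vertical stress at 14.0 ft: σ'_v = 97.6×7.6 + 65.40×6.40 = 1160 psf.
σ'_h = K_a σ'_v = 0.2508 × 1160 = 291.0 psf; u = γ_w × 6.40 = 399.4 psf.
Total σ_h = 291.0 + 399.4 = 690.3 psf.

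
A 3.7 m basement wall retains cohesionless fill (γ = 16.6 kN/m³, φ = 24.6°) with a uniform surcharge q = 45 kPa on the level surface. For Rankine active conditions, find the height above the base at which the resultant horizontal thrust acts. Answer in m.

K_a = 0.4121.
Triangular part P₁ = ½K_aγH² = 46.83 at H/3 = 1.233 m; rectangular part P₂ = K_a q H = 68.62 at H/2 = 1.850 m.
ȳ = (P₁·1.233 + P₂·1.850)/(P₁+P₂) = 1.600 m.

1.60 m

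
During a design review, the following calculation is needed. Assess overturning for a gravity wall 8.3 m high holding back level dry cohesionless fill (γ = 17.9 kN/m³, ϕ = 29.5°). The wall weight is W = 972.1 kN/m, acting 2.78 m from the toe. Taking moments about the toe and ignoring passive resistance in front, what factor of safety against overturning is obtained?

4.66

K_a = tan²(45° − 29.5°/2) = 0.3401.
P_a = ½K_aγH² = 0.5×0.3401×17.9×8.3² = 209.7 kN/m, acting at H/3 = 2.767 m above the base.
Overturning moment M_o = P_a × H/3 = 209.7 × 2.767 = 580.2.
Resisting moment M_r = W × 2.78 = 972.1 × 2.78 = 2702.
FS_overturning = M_r/M_o = 2702/580.2 = 4.658.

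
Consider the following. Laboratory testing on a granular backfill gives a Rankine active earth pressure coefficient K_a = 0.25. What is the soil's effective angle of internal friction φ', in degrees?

K_a = tan²(45° − φ/2) ⇒ 45° − φ/2 = arctan(√0.25) = 26.57°.
φ = 2(45° − 26.57°) = 36.87°.

36.9°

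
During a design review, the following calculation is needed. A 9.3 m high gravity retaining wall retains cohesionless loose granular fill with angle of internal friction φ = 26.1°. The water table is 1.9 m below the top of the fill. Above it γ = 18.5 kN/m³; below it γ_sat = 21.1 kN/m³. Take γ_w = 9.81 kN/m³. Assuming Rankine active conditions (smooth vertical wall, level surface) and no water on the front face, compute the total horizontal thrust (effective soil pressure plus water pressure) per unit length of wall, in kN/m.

K_a = tan²(45° − φ/2) = 0.3889.
γ' = 21.1 − 9.81 = 11.29 kN/m³. Depth below WT = 7.4 m.
σ'_h at WT = K_a γ d_w = 13.67 kPa; at base = 13.67 + K_a γ' × 7.4 = 46.17 kPa.
P₁ (0–1.9 m) = ½×13.67×1.9 = 12.99. P₂ (1.9–9.3 m) = ½(13.67+46.17)×7.4 = 221.4.
P_w = ½ γ_w h₂² = 0.5×9.81×7.4² = 268.6. Total = 12.99+221.4+268.6 = 503.0 kN/m.

503 kN/m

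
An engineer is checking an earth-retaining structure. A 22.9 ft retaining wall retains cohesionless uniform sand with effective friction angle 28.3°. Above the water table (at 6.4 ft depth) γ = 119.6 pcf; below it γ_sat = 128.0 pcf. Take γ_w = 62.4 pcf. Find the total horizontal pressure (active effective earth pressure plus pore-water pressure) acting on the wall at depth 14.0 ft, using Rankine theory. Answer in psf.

K_a = (1 − sin φ)/(1 + sin φ) = 0.3568.
γ' = 128.0 − 62.4 = 65.60 pcf.
Effective vertical stress at 14.0 ft: σ'_v = 119.6×6.4 + 65.60×7.60 = 1264 psf.
σ'_h = K_a σ'_v = 0.3568 × 1264 = 451.0 psf; u = γ_w × 7.60 = 474.2 psf.
Total σ_h = 451.0 + 474.2 = 925.2 psf.

925 psf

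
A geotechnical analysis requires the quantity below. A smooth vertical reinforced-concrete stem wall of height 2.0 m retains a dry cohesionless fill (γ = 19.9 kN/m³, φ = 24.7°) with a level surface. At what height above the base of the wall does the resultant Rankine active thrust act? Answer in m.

0.667 m

K_a = 0.4106.
The pressure distribution is triangular, so the resultant acts at H/3 above the base = 2.0/3 = 0.6667 m.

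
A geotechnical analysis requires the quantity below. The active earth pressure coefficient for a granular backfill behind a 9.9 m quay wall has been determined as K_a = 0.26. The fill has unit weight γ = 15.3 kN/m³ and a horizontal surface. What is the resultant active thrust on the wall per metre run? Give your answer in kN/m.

P = ½ K_a γ H² = 0.5 × 0.26 × 15.3 × 9.9² = 194.9 kN/m.

195 kN/m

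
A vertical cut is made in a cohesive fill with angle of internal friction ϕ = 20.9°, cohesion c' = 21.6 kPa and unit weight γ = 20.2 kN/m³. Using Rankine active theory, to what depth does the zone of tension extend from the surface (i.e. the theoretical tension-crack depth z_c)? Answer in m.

K_a = tan²(45° − 20.9°/2) = 0.4741; √K_a = 0.6886.
The active pressure is zero where K_a γ z = 2c√K_a, so z_c = 2c/(γ√K_a) = 2×21.6/(20.2×0.6886) = 3.106 m.

3.11 m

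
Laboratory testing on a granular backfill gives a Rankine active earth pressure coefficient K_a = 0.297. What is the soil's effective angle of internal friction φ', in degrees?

K_a = tan²(45° − φ/2) ⇒ 45° − φ/2 = arctan(√0.297) = 28.59°.
φ = 2(45° − 28.59°) = 32.82°.

32.8°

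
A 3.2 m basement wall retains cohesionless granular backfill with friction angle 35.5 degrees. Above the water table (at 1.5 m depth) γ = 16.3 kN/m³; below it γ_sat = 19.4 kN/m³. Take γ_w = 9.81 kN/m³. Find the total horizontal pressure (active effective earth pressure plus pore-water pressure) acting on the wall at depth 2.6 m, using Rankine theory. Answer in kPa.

20.1 kPa

K_a = (1 − sin φ)/(1 + sin φ) = 0.2653.
γ' = 19.4 − 9.81 = 9.590 kN/m³.
Effective vertical stress at 2.6 m: σ'_v = 16.3×1.5 + 9.590×1.10 = 35.00 kPa.
σ'_h = K_a σ'_v = 0.2653 × 35.00 = 9.284 kPa; u = γ_w × 1.10 = 10.79 kPa.
Total σ_h = 9.284 + 10.79 = 20.07 kPa.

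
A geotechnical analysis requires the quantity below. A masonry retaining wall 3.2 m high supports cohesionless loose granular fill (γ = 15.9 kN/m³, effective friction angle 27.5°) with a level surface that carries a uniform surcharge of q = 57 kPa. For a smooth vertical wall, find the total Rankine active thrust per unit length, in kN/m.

97.1 kN/m

K_a = tan²(45° − φ/2) = 0.3682.
Soil triangle: ½ K_a γ H² = 0.5×0.3682×15.9×3.2² = 29.98 kN/m.
Surcharge rectangle: K_a q H = 0.3682×57×3.2 = 67.16 kN/m.
Total = 29.98 + 67.16 = 97.14 kN/m.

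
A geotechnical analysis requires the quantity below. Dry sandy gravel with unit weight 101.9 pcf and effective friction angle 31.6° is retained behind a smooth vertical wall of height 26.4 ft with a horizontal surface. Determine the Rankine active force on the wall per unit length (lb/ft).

11100 lb/ft

K_a = tan²(45° − φ/2) = 0.3123.
P_a = ½ K_a γ H² = 0.5 × 0.3123 × 101.9 × 26.4² = 11090 lb/ft.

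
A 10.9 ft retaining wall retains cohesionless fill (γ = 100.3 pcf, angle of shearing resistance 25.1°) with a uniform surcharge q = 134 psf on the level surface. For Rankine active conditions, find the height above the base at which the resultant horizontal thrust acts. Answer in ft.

K_a = 0.4043.
Triangular part P₁ = ½K_aγH² = 2409 at H/3 = 3.633 ft; rectangular part P₂ = K_a q H = 590.5 at H/2 = 5.450 ft.
ȳ = (P₁·3.633 + P₂·5.450)/(P₁+P₂) = 3.991 ft.

3.99 ft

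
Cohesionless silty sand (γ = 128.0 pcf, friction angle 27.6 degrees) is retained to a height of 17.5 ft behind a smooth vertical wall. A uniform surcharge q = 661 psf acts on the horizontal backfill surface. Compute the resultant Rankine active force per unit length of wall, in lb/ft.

11400 lb/ft

K_a = tan²(45° − φ/2) = 0.3668.
Soil triangle: ½ K_a γ H² = 0.5×0.3668×128.0×17.5² = 7189 lb/ft.
Surcharge rectangle: K_a q H = 0.3668×661×17.5 = 4243 lb/ft.
Total = 7189 + 4243 = 11430 lb/ft.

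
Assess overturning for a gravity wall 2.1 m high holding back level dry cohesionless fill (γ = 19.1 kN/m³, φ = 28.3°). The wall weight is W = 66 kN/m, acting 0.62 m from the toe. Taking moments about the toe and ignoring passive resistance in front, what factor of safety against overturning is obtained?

3.89

K_a = tan²(45° − 28.3°/2) = 0.3568.
P_a = ½K_aγH² = 0.5×0.3568×19.1×2.1² = 15.03 kN/m, acting at H/3 = 0.7000 m above the base.
Overturning moment M_o = P_a × H/3 = 15.03 × 0.7000 = 10.52.
Resisting moment M_r = W × 0.62 = 66 × 0.62 = 40.92.
FS_overturning = M_r/M_o = 40.92/10.52 = 3.891.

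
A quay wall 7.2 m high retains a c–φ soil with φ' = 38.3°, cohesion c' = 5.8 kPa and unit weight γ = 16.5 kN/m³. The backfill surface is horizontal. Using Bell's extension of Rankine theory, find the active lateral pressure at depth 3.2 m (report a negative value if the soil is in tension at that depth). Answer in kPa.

6.77 kPa

K_a = (1 − sin φ)/(1 + sin φ) = 0.2347.
σ_a = K_a γ z − 2c√K_a = 0.2347×16.5×3.2 − 2×5.8×0.4845 = 6.774 kPa.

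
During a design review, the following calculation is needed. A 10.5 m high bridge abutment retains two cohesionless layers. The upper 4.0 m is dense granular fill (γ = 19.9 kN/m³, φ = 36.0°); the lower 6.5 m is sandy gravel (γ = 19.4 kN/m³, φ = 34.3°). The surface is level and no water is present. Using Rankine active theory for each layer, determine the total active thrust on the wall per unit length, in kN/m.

300 kN/m

K_a1 = tan²(45°−36.0°/2) = 0.2596; K_a2 = tan²(45°−34.3°/2) = 0.2792.
Layer 1: σ at base = K_a1 γ₁ h₁ = 20.67 kPa; P₁ = ½×20.67×4.0 = 41.33.
Layer 2: σ_v at top = γ₁h₁ = 79.60; σ_h top = K_a2×79.60 = 22.22; σ_h base = K_a2×(79.60+19.4×6.5) = 57.42.
P₂ = ½(22.22+57.42)×6.5 = 258.8. Total P_a = 41.33+258.8 = 300.2 kN/m.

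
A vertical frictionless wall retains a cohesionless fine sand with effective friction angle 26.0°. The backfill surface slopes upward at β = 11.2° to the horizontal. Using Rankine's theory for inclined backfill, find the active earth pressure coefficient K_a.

0.420

K_a = cos β · (cos β − √(cos²β − cos²φ)) / (cos β + √(cos²β − cos²φ)).
cos β = 0.9810, cos φ = 0.8988, √(cos²β − cos²φ) = 0.3930.
K_a = 0.9810 × (0.9810 − 0.3930)/(0.9810 + 0.3930) = 0.4198.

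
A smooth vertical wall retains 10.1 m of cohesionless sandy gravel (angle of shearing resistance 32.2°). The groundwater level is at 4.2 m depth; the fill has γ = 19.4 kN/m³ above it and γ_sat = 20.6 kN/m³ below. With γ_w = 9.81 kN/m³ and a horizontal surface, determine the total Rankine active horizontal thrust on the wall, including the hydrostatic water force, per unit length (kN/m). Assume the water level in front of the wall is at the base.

427 kN/m

K_a = tan²(45° − φ/2) = 0.3047.
γ' = 20.6 − 9.81 = 10.79 kN/m³. Depth below WT = 5.9 m.
σ'_h at WT = K_a γ d_w = 24.83 kPa; at base = 24.83 + K_a γ' × 5.9 = 44.23 kPa.
P₁ (0–4.2 m) = ½×24.83×4.2 = 52.14. P₂ (4.2–10.1 m) = ½(24.83+44.23)×5.9 = 203.7.
P_w = ½ γ_w h₂² = 0.5×9.81×5.9² = 170.7. Total = 52.14+203.7+170.7 = 426.6 kN/m.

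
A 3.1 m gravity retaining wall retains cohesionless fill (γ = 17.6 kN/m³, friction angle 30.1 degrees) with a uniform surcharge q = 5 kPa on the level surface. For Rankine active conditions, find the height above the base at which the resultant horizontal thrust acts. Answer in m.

1.11 m

K_a = 0.3320.
Triangular part P₁ = ½K_aγH² = 28.08 at H/3 = 1.033 m; rectangular part P₂ = K_a q H = 5.146 at H/2 = 1.550 m.
ȳ = (P₁·1.033 + P₂·1.550)/(P₁+P₂) = 1.113 m.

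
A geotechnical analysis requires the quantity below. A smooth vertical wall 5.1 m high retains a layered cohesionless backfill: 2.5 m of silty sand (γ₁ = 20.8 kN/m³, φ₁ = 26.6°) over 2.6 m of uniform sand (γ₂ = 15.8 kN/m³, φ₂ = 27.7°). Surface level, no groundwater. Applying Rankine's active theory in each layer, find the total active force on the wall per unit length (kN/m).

K_a1 = tan²(45°−26.6°/2) = 0.3814; K_a2 = tan²(45°−27.7°/2) = 0.3653.
Layer 1: σ at base = K_a1 γ₁ h₁ = 19.84 kPa; P₁ = ½×19.84×2.5 = 24.79.
Layer 2: σ_v at top = γ₁h₁ = 52.00; σ_h top = K_a2×52.00 = 19.00; σ_h base = K_a2×(52.00+15.8×2.6) = 34.01.
P₂ = ½(19.00+34.01)×2.6 = 68.90. Total P_a = 24.79+68.90 = 93.70 kN/m.

93.7 kN/m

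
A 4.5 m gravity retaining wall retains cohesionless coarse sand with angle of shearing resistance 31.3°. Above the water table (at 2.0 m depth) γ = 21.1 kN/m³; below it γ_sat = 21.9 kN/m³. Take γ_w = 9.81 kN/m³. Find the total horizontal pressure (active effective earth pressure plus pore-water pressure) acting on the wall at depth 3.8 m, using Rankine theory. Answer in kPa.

37.9 kPa

K_a = (1 − sin φ)/(1 + sin φ) = 0.3162.
γ' = 21.9 − 9.81 = 12.09 kN/m³.
Effective vertical stress at 3.8 m: σ'_v = 21.1×2.0 + 12.09×1.80 = 63.96 kPa.
σ'_h = K_a σ'_v = 0.3162 × 63.96 = 20.23 kPa; u = γ_w × 1.80 = 17.66 kPa.
Total σ_h = 20.23 + 17.66 = 37.88 kPa.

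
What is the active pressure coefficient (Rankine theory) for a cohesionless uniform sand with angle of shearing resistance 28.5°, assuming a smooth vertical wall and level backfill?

0.354

K_a = (1 − sin φ)/(1 + sin φ) = (1 − sin 28.5°)/(1 + sin 28.5°) = 0.3540.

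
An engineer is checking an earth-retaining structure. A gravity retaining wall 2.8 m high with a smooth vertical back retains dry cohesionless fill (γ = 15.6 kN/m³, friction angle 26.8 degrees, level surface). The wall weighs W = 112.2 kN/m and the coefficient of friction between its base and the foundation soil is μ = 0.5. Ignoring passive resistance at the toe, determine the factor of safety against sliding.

2.42

K_a = tan²(45° − 26.8°/2) = 0.3785.
P_a = ½K_aγH² = 0.5×0.3785×15.6×2.8² = 23.14 kN/m, acting at H/3 = 0.9333 m above the base.
FS_sliding = μW / P_a = 0.5×112.2 / 23.14 = 2.424.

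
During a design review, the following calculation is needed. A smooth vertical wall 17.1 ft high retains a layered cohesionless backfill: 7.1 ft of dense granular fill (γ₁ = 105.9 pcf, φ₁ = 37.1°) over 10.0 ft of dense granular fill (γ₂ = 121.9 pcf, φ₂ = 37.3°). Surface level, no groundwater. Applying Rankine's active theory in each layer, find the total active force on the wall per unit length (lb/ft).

4000 lb/ft

K_a1 = tan²(45°−37.1°/2) = 0.2475; K_a2 = tan²(45°−37.3°/2) = 0.2453.
Layer 1: σ at base = K_a1 γ₁ h₁ = 186.1 psf; P₁ = ½×186.1×7.1 = 660.6.
Layer 2: σ_v at top = γ₁h₁ = 751.9; σ_h top = K_a2×751.9 = 184.5; σ_h base = K_a2×(751.9+121.9×10.0) = 483.5.
P₂ = ½(184.5+483.5)×10.0 = 3340. Total P_a = 660.6+3340 = 4001 lb/ft.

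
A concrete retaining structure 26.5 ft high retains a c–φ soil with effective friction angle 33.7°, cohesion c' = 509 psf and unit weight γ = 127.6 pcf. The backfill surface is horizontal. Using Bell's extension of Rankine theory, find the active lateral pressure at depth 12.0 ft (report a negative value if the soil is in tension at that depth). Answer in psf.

-106 psf

K_a = (1 − sin φ)/(1 + sin φ) = 0.2863.
σ_a = K_a γ z − 2c√K_a = 0.2863×127.6×12.0 − 2×509×0.5351 = -106.3 psf.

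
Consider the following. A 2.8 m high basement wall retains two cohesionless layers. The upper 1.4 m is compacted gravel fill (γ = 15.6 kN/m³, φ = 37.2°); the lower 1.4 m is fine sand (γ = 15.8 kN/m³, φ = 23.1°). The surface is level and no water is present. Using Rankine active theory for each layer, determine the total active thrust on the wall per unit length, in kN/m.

23.9 kN/m

K_a1 = tan²(45°−37.2°/2) = 0.2464; K_a2 = tan²(45°−23.1°/2) = 0.4364.
Layer 1: σ at base = K_a1 γ₁ h₁ = 5.382 kPa; P₁ = ½×5.382×1.4 = 3.767.
Layer 2: σ_v at top = γ₁h₁ = 21.84; σ_h top = K_a2×21.84 = 9.532; σ_h base = K_a2×(21.84+15.8×1.4) = 19.19.
P₂ = ½(9.532+19.19)×1.4 = 20.10. Total P_a = 3.767+20.10 = 23.87 kN/m.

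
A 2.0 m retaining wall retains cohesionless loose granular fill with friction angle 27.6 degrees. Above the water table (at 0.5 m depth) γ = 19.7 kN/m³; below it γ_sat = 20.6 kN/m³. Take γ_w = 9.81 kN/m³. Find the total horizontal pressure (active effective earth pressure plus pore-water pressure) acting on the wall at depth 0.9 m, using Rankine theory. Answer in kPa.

K_a = (1 − sin φ)/(1 + sin φ) = 0.3668.
γ' = 20.6 − 9.81 = 10.79 kN/m³.
Effective vertical stress at 0.9 m: σ'_v = 19.7×0.5 + 10.79×0.400 = 14.17 kPa.
σ'_h = K_a σ'_v = 0.3668 × 14.17 = 5.196 kPa; u = γ_w × 0.400 = 3.924 kPa.
Total σ_h = 5.196 + 3.924 = 9.120 kPa.

9.12 kPa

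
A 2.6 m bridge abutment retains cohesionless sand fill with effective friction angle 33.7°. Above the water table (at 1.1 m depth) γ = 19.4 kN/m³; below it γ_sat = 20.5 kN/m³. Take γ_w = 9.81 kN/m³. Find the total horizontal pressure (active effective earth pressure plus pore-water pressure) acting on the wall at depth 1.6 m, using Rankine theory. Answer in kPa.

K_a = (1 − sin φ)/(1 + sin φ) = 0.2863.
γ' = 20.5 − 9.81 = 10.69 kN/m³.
Effective vertical stress at 1.6 m: σ'_v = 19.4×1.1 + 10.69×0.500 = 26.68 kPa.
σ'_h = K_a σ'_v = 0.2863 × 26.68 = 7.640 kPa; u = γ_w × 0.500 = 4.905 kPa.
Total σ_h = 7.640 + 4.905 = 12.54 kPa.

12.5 kPa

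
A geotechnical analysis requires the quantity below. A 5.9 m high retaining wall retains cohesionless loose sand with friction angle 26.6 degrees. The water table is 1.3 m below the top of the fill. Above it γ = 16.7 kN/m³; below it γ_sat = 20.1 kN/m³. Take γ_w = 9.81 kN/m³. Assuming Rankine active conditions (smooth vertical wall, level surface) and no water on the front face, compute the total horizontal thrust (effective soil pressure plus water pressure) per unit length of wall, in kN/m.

K_a = tan²(45° − φ/2) = 0.3814.
γ' = 20.1 − 9.81 = 10.29 kN/m³. Depth below WT = 4.6 m.
σ'_h at WT = K_a γ d_w = 8.281 kPa; at base = 8.281 + K_a γ' × 4.6 = 26.34 kPa.
P₁ (0–1.3 m) = ½×8.281×1.3 = 5.383. P₂ (1.3–5.9 m) = ½(8.281+26.34)×4.6 = 79.62.
P_w = ½ γ_w h₂² = 0.5×9.81×4.6² = 103.8. Total = 5.383+79.62+103.8 = 188.8 kN/m.

189 kN/m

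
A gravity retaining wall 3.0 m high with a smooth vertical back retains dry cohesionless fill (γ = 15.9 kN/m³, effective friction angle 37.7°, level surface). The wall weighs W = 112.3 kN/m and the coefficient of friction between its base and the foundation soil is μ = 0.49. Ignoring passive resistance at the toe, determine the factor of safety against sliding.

3.19

K_a = tan²(45° − 37.7°/2) = 0.2411.
P_a = ½K_aγH² = 0.5×0.2411×15.9×3.0² = 17.25 kN/m, acting at H/3 = 1.000 m above the base.
FS_sliding = μW / P_a = 0.49×112.3 / 17.25 = 3.190.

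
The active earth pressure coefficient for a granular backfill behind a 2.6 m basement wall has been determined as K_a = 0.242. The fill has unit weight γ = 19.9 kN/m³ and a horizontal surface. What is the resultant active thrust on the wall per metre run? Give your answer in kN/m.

P = ½ K_a γ H² = 0.5 × 0.242 × 19.9 × 2.6² = 16.28 kN/m.

16.3 kN/m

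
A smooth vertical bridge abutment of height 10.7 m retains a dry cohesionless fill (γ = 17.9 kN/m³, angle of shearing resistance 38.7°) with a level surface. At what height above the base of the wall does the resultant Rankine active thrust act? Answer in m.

K_a = 0.2306.
The pressure distribution is triangular, so the resultant acts at H/3 above the base = 10.7/3 = 3.567 m.

3.57 m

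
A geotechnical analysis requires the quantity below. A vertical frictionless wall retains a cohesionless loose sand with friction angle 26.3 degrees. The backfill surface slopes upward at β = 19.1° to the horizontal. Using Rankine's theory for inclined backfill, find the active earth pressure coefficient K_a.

K_a = cos β · (cos β − √(cos²β − cos²φ)) / (cos β + √(cos²β − cos²φ)).
cos β = 0.9449, cos φ = 0.8965, √(cos²β − cos²φ) = 0.2987.
K_a = 0.9449 × (0.9449 − 0.2987)/(0.9449 + 0.2987) = 0.4910.

0.491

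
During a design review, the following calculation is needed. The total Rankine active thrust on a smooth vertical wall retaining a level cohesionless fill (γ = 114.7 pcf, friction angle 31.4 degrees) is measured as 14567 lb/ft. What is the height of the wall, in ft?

28.4 ft

K_a = 0.3149. P_a = ½ K_a γ H² ⇒ H = √(2P_a/(K_a γ)).
H = √(2×14567/(0.3149×114.7)) = 28.40 ft.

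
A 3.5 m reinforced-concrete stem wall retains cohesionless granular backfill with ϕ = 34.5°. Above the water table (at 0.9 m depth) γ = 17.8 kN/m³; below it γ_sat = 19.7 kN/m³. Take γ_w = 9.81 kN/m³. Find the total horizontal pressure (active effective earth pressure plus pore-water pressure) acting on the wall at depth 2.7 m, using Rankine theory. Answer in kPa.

K_a = (1 − sin φ)/(1 + sin φ) = 0.2768.
γ' = 19.7 − 9.81 = 9.890 kN/m³.
Effective vertical stress at 2.7 m: σ'_v = 17.8×0.9 + 9.890×1.80 = 33.82 kPa.
σ'_h = K_a σ'_v = 0.2768 × 33.82 = 9.362 kPa; u = γ_w × 1.80 = 17.66 kPa.
Total σ_h = 9.362 + 17.66 = 27.02 kPa.

27.0 kPa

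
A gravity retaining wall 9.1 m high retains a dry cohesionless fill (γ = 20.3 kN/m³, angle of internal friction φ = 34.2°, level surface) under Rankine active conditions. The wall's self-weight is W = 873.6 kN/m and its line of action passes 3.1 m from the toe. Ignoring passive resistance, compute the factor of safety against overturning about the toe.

3.79

K_a = tan²(45° − 34.2°/2) = 0.2803.
P_a = ½K_aγH² = 0.5×0.2803×20.3×9.1² = 235.6 kN/m, acting at H/3 = 3.033 m above the base.
Overturning moment M_o = P_a × H/3 = 235.6 × 3.033 = 714.8.
Resisting moment M_r = W × 3.1 = 873.6 × 3.1 = 2708.
FS_overturning = M_r/M_o = 2708/714.8 = 3.789.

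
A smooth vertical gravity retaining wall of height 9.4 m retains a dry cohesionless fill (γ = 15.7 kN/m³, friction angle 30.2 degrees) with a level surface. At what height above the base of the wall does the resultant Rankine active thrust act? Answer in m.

3.13 m

K_a = 0.3307.
The pressure distribution is triangular, so the resultant acts at H/3 above the base = 9.4/3 = 3.133 m.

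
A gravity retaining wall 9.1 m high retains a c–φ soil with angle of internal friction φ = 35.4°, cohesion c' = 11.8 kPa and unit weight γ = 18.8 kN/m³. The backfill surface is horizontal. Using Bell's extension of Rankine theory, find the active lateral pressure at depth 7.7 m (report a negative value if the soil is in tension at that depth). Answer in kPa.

26.4 kPa

K_a = (1 − sin φ)/(1 + sin φ) = 0.2664.
σ_a = K_a γ z − 2c√K_a = 0.2664×18.8×7.7 − 2×11.8×0.5161 = 26.38 kPa.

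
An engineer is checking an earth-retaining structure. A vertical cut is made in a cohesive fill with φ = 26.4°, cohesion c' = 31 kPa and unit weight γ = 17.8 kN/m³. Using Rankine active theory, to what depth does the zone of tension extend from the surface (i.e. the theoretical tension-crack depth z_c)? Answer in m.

5.62 m

K_a = tan²(45° − 26.4°/2) = 0.3844; √K_a = 0.6200.
The active pressure is zero where K_a γ z = 2c√K_a, so z_c = 2c/(γ√K_a) = 2×31/(17.8×0.6200) = 5.618 m.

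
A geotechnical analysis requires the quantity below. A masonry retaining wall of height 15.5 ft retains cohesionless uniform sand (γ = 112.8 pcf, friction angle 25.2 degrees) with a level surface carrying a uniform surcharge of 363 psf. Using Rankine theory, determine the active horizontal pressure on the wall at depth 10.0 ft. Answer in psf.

600 psf

K_a = (1 − sin φ)/(1 + sin φ) = 0.4027.
σ_v = γz + q = 112.8 × 10.0 + 363 = 1491 psf.
σ_h = K_a σ_v = 0.4027 × 1491 = 600.5 psf.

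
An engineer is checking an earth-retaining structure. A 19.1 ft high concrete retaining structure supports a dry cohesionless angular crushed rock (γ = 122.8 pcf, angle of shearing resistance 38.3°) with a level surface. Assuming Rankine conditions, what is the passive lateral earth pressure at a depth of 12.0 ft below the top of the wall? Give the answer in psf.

6280 psf

K_p = (1 + sin φ)/(1 − sin φ) = 4.260.
σ_h = K_p γ z = 4.260 × 122.8 × 12.0 = 6278 psf.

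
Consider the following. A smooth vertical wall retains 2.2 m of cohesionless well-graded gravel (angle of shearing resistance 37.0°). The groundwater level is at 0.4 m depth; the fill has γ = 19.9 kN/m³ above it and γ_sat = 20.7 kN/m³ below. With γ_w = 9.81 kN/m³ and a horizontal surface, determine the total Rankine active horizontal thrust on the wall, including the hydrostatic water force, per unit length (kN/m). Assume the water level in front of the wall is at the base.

24.2 kN/m

K_a = tan²(45° − φ/2) = 0.2486.
γ' = 20.7 − 9.81 = 10.89 kN/m³. Depth below WT = 1.8 m.
σ'_h at WT = K_a γ d_w = 1.979 kPa; at base = 1.979 + K_a γ' × 1.8 = 6.851 kPa.
P₁ (0–0.4 m) = ½×1.979×0.4 = 0.3957. P₂ (0.4–2.2 m) = ½(1.979+6.851)×1.8 = 7.947.
P_w = ½ γ_w h₂² = 0.5×9.81×1.8² = 15.89. Total = 0.3957+7.947+15.89 = 24.24 kN/m.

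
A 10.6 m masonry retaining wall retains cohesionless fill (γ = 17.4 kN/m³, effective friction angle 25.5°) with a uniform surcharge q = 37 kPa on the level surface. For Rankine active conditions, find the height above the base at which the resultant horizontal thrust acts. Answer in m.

K_a = 0.3981.
Triangular part P₁ = ½K_aγH² = 389.2 at H/3 = 3.533 m; rectangular part P₂ = K_a q H = 156.1 at H/2 = 5.300 m.
ȳ = (P₁·3.533 + P₂·5.300)/(P₁+P₂) = 4.039 m.

4.04 m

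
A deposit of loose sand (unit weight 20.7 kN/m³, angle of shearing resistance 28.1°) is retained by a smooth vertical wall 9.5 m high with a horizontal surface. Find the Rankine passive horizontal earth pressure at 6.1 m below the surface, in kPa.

K_p = (1 + sin φ)/(1 − sin φ) = 2.781.
σ_h = K_p γ z = 2.781 × 20.7 × 6.1 = 351.1 kPa.

351 kPa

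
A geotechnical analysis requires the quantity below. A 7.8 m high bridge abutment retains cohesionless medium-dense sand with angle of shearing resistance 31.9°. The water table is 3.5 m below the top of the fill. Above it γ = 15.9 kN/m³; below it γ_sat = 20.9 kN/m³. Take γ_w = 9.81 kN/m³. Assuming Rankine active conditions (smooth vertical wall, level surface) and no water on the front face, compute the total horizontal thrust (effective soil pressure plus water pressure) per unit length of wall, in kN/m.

226 kN/m

K_a = tan²(45° − φ/2) = 0.3085.
γ' = 20.9 − 9.81 = 11.09 kN/m³. Depth below WT = 4.3 m.
σ'_h at WT = K_a γ d_w = 17.17 kPa; at base = 17.17 + K_a γ' × 4.3 = 31.88 kPa.
P₁ (0–3.5 m) = ½×17.17×3.5 = 30.05. P₂ (3.5–7.8 m) = ½(17.17+31.88)×4.3 = 105.5.
P_w = ½ γ_w h₂² = 0.5×9.81×4.3² = 90.69. Total = 30.05+105.5+90.69 = 226.2 kN/m.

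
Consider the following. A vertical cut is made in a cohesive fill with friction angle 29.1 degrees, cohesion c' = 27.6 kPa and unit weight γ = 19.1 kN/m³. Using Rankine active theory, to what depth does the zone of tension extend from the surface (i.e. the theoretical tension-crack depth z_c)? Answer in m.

4.92 m

K_a = tan²(45° − 29.1°/2) = 0.3456; √K_a = 0.5879.
The active pressure is zero where K_a γ z = 2c√K_a, so z_c = 2c/(γ√K_a) = 2×27.6/(19.1×0.5879) = 4.916 m.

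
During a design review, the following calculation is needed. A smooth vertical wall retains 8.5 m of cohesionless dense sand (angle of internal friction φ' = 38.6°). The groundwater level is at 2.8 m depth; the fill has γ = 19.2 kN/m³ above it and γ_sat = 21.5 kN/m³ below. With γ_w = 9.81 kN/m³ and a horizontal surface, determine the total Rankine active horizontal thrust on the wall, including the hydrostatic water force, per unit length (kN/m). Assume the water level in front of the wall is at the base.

K_a = tan²(45° − φ/2) = 0.2316.
γ' = 21.5 − 9.81 = 11.69 kN/m³. Depth below WT = 5.7 m.
σ'_h at WT = K_a γ d_w = 12.45 kPa; at base = 12.45 + K_a γ' × 5.7 = 27.89 kPa.
P₁ (0–2.8 m) = ½×12.45×2.8 = 17.43. P₂ (2.8–8.5 m) = ½(12.45+27.89)×5.7 = 115.0.
P_w = ½ γ_w h₂² = 0.5×9.81×5.7² = 159.4. Total = 17.43+115.0+159.4 = 291.8 kN/m.

292 kN/m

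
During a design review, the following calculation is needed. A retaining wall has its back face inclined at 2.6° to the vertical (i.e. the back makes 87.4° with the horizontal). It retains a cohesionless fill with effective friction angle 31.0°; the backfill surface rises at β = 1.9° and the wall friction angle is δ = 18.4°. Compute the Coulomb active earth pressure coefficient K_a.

K_a = sin²(α+φ) / [sin²α · sin(α−δ) · (1 + √{sin(φ+δ)sin(φ−β) / (sin(α−δ)sin(α+β))})²].
With α = 87.4°, φ = 31.0°, δ = 18.4°, β = 1.9°: K_a = 0.3130.

0.313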